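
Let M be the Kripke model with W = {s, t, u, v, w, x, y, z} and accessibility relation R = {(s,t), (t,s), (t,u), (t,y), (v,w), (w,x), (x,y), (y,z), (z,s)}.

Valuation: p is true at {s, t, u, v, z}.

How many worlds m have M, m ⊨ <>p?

4

s: successors {t}; p there: t:T. ✓
t: successors {s, u, y}; p there: s:T, u:T, y:F. ✓
u: no successors, so <>p fails. ✗
v: successors {w}; p there: w:F. ✗
w: successors {x}; p there: x:F. ✗
x: successors {y}; p there: y:F. ✗
y: successors {z}; p there: z:T. ✓
z: successors {s}; p there: s:T. ✓
Satisfying worlds: {s, t, y, z}.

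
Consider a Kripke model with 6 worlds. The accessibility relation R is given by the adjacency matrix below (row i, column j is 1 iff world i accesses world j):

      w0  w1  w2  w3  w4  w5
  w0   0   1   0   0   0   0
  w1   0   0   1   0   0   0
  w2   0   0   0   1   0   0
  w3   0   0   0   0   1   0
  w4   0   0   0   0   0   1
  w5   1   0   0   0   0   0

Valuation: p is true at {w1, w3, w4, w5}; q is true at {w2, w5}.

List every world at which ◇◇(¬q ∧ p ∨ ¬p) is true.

w0: successors {w1}; ◇(¬q ∧ p ∨ ¬p) there: w1:T. ✓
w1: successors {w2}; ◇(¬q ∧ p ∨ ¬p) there: w2:T. ✓
w2: successors {w3}; ◇(¬q ∧ p ∨ ¬p) there: w3:T. ✓
w3: successors {w4}; ◇(¬q ∧ p ∨ ¬p) there: w4:F. ✗
w4: successors {w5}; ◇(¬q ∧ p ∨ ¬p) there: w5:T. ✓
w5: successors {w0}; ◇(¬q ∧ p ∨ ¬p) there: w0:T. ✓

{w0, w1, w2, w4, w5}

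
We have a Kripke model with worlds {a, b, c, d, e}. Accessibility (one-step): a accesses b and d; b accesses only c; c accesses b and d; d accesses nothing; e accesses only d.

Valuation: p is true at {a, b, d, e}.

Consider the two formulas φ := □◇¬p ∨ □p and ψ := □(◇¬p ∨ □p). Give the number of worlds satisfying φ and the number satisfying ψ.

For □◇¬p ∨ □p:
a: □◇¬p is F, □p is T. ✓
b: □◇¬p is F, □p is F. ✗
c: □◇¬p is F, □p is T. ✓
d: □◇¬p is T, □p is T. ✓
e: □◇¬p is F, □p is T. ✓
— 4 worlds.
For □(◇¬p ∨ □p):
a: successors {b, d}; ◇¬p ∨ □p there: b:T, d:T. ✓
b: successors {c}; ◇¬p ∨ □p there: c:T. ✓
c: successors {b, d}; ◇¬p ∨ □p there: b:T, d:T. ✓
d: no successors, so □(◇¬p ∨ □p) holds vacuously. ✓
e: successors {d}; ◇¬p ∨ □p there: d:T. ✓
— 5 worlds.

4 and 5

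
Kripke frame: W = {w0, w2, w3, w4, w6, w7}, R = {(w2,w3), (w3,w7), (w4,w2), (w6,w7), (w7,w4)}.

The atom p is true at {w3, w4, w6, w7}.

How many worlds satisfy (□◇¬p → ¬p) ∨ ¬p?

w0: □◇¬p → ¬p is T, ¬p is T. ✓
w2: □◇¬p → ¬p is T, ¬p is T. ✓
w3: □◇¬p → ¬p is T, ¬p is F. ✓
w4: □◇¬p → ¬p is T, ¬p is F. ✓
w6: □◇¬p → ¬p is T, ¬p is F. ✓
w7: □◇¬p → ¬p is F, ¬p is F. ✗
Satisfying worlds: {w0, w2, w3, w4, w6}.

5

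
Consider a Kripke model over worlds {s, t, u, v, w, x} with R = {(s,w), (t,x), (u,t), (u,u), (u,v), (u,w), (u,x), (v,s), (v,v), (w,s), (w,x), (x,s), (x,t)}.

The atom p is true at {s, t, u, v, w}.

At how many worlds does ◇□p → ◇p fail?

s: ◇□p is F, ◇p is T. ✓
t: ◇□p is T, ◇p is F. ✗
u: ◇□p is T, ◇p is T. ✓
v: ◇□p is T, ◇p is T. ✓
w: ◇□p is T, ◇p is T. ✓
x: ◇□p is T, ◇p is T. ✓
Satisfying worlds: {s, u, v, w, x}.
So ◇□p → ◇p fails at the other 1 world.

1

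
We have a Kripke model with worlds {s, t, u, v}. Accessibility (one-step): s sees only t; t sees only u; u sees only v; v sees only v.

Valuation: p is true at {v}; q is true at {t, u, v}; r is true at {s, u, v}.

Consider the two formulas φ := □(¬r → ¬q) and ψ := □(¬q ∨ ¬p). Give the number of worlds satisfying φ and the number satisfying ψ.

3 and 2

For □(¬r → ¬q):
s: successors {t}; ¬r → ¬q there: t:F. ✗
t: successors {u}; ¬r → ¬q there: u:T. ✓
u: successors {v}; ¬r → ¬q there: v:T. ✓
v: successors {v}; ¬r → ¬q there: v:T. ✓
— 3 worlds.
For □(¬q ∨ ¬p):
s: successors {t}; ¬q ∨ ¬p there: t:T. ✓
t: successors {u}; ¬q ∨ ¬p there: u:T. ✓
u: successors {v}; ¬q ∨ ¬p there: v:F. ✗
v: successors {v}; ¬q ∨ ¬p there: v:F. ✗
— 2 worlds.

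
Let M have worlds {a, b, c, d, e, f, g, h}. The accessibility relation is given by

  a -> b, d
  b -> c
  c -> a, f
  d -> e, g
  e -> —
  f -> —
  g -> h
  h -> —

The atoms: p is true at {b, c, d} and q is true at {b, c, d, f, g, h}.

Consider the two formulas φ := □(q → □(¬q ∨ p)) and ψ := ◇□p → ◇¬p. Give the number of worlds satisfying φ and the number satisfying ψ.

For □(q → □(¬q ∨ p)):
a: successors {b, d}; q → □(¬q ∨ p) there: b:T, d:F. ✗
b: successors {c}; q → □(¬q ∨ p) there: c:F. ✗
c: successors {a, f}; q → □(¬q ∨ p) there: a:T, f:T. ✓
d: successors {e, g}; q → □(¬q ∨ p) there: e:T, g:F. ✗
e: no successors, so □(q → □(¬q ∨ p)) holds vacuously. ✓
f: no successors, so □(q → □(¬q ∨ p)) holds vacuously. ✓
g: successors {h}; q → □(¬q ∨ p) there: h:T. ✓
h: no successors, so □(q → □(¬q ∨ p)) holds vacuously. ✓
— 5 worlds.
For ◇□p → ◇¬p:
a: ◇□p is T, ◇¬p is F. ✗
b: ◇□p is F, ◇¬p is F. ✓
c: ◇□p is T, ◇¬p is T. ✓
d: ◇□p is T, ◇¬p is T. ✓
e: ◇□p is F, ◇¬p is F. ✓
f: ◇□p is F, ◇¬p is F. ✓
g: ◇□p is T, ◇¬p is T. ✓
h: ◇□p is F, ◇¬p is F. ✓
— 7 worlds.

5 and 7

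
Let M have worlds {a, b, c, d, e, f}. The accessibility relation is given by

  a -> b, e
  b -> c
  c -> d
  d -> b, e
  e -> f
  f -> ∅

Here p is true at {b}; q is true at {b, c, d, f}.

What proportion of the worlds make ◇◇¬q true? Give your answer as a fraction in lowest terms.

1/6

a: successors {b, e}; ◇¬q there: b:F, e:F. ✗
b: successors {c}; ◇¬q there: c:F. ✗
c: successors {d}; ◇¬q there: d:T. ✓
d: successors {b, e}; ◇¬q there: b:F, e:F. ✗
e: successors {f}; ◇¬q there: f:F. ✗
f: no successors, so ◇◇¬q fails. ✗
That's 1 of 6 worlds, so 1/6.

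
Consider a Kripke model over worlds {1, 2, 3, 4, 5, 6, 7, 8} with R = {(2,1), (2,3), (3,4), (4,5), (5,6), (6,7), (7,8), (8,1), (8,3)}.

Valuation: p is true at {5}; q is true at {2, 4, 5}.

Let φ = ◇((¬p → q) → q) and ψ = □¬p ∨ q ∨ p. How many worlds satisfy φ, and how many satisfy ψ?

For ◇((¬p → q) → q):
1: no successors, so ◇((¬p → q) → q) fails. ✗
2: successors {1, 3}; (¬p → q) → q there: 1:T, 3:T. ✓
3: successors {4}; (¬p → q) → q there: 4:T. ✓
4: successors {5}; (¬p → q) → q there: 5:T. ✓
5: successors {6}; (¬p → q) → q there: 6:T. ✓
6: successors {7}; (¬p → q) → q there: 7:T. ✓
7: successors {8}; (¬p → q) → q there: 8:T. ✓
8: successors {1, 3}; (¬p → q) → q there: 1:T, 3:T. ✓
— 7 worlds.
For □¬p ∨ q ∨ p:
1: □¬p ∨ q is T, p is F. ✓
2: □¬p ∨ q is T, p is F. ✓
3: □¬p ∨ q is T, p is F. ✓
4: □¬p ∨ q is T, p is F. ✓
5: □¬p ∨ q is T, p is T. ✓
6: □¬p ∨ q is T, p is F. ✓
7: □¬p ∨ q is T, p is F. ✓
8: □¬p ∨ q is T, p is F. ✓
— 8 worlds.

7 and 8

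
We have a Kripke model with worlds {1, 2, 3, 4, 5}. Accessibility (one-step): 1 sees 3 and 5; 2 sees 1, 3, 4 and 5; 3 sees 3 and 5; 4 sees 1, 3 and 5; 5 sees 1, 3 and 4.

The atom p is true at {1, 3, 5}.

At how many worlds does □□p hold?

1: successors {3, 5}; □p there: 3:T, 5:F. ✗
2: successors {1, 3, 4, 5}; □p there: 1:T, 3:T, 4:T, 5:F. ✗
3: successors {3, 5}; □p there: 3:T, 5:F. ✗
4: successors {1, 3, 5}; □p there: 1:T, 3:T, 5:F. ✗
5: successors {1, 3, 4}; □p there: 1:T, 3:T, 4:T. ✓
Satisfying worlds: {5}.

1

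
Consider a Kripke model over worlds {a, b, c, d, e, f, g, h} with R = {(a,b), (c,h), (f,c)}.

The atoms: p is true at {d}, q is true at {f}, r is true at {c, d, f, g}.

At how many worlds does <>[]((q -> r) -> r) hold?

a: successors {b}; []((q -> r) -> r) there: b:T. ✓
b: no successors, so <>[]((q -> r) -> r) fails. ✗
c: successors {h}; []((q -> r) -> r) there: h:T. ✓
d: no successors, so <>[]((q -> r) -> r) fails. ✗
e: no successors, so <>[]((q -> r) -> r) fails. ✗
f: successors {c}; []((q -> r) -> r) there: c:F. ✗
g: no successors, so <>[]((q -> r) -> r) fails. ✗
h: no successors, so <>[]((q -> r) -> r) fails. ✗
Satisfying worlds: {a, c}.

2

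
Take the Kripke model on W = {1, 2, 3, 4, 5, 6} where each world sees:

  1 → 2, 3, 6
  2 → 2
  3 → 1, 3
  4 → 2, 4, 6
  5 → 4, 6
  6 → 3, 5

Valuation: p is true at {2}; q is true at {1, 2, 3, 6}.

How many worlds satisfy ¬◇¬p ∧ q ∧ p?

1: ¬◇¬p is F, q ∧ p is F. ✗
2: ¬◇¬p is T, q ∧ p is T. ✓
3: ¬◇¬p is F, q ∧ p is F. ✗
4: ¬◇¬p is F, q ∧ p is F. ✗
5: ¬◇¬p is F, q ∧ p is F. ✗
6: ¬◇¬p is F, q ∧ p is F. ✗
Satisfying worlds: {2}.

1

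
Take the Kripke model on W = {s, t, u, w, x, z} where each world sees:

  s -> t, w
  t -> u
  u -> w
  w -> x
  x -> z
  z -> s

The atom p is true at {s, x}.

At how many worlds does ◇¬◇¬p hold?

s: successors {t, w}; ¬◇¬p there: t:F, w:T. ✓
t: successors {u}; ¬◇¬p there: u:F. ✗
u: successors {w}; ¬◇¬p there: w:T. ✓
w: successors {x}; ¬◇¬p there: x:F. ✗
x: successors {z}; ¬◇¬p there: z:T. ✓
z: successors {s}; ¬◇¬p there: s:F. ✗
Satisfying worlds: {s, u, x}.

3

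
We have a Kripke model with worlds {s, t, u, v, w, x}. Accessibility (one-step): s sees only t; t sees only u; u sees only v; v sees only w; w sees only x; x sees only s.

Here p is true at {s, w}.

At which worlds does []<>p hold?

{u, w}

s: successors {t}; <>p there: t:F. ✗
t: successors {u}; <>p there: u:F. ✗
u: successors {v}; <>p there: v:T. ✓
v: successors {w}; <>p there: w:F. ✗
w: successors {x}; <>p there: x:T. ✓
x: successors {s}; <>p there: s:F. ✗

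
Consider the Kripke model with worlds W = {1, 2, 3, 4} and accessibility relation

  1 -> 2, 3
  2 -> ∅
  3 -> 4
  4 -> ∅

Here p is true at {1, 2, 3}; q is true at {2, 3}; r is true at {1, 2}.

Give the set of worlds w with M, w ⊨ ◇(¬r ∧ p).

1: successors {2, 3}; ¬r ∧ p there: 2:F, 3:T. ✓
2: no successors, so ◇(¬r ∧ p) fails. ✗
3: successors {4}; ¬r ∧ p there: 4:F. ✗
4: no successors, so ◇(¬r ∧ p) fails. ✗

{1}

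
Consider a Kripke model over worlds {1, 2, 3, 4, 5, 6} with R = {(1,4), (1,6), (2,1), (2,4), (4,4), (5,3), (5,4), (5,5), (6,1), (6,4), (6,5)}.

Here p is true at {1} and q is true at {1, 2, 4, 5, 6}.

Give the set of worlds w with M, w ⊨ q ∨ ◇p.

1: q is T, ◇p is F. ✓
2: q is T, ◇p is T. ✓
3: q is F, ◇p is F. ✗
4: q is T, ◇p is F. ✓
5: q is T, ◇p is F. ✓
6: q is T, ◇p is T. ✓

{1, 2, 4, 5, 6}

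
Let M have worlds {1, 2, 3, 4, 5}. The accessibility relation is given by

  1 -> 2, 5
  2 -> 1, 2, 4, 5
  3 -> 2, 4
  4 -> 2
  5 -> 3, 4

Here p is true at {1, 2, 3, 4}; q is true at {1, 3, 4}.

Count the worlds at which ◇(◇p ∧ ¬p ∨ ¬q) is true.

1: successors {2, 5}; ◇p ∧ ¬p ∨ ¬q there: 2:T, 5:T. ✓
2: successors {1, 2, 4, 5}; ◇p ∧ ¬p ∨ ¬q there: 1:F, 2:T, 4:F, 5:T. ✓
3: successors {2, 4}; ◇p ∧ ¬p ∨ ¬q there: 2:T, 4:F. ✓
4: successors {2}; ◇p ∧ ¬p ∨ ¬q there: 2:T. ✓
5: successors {3, 4}; ◇p ∧ ¬p ∨ ¬q there: 3:F, 4:F. ✗
Satisfying worlds: {1, 2, 3, 4}.

4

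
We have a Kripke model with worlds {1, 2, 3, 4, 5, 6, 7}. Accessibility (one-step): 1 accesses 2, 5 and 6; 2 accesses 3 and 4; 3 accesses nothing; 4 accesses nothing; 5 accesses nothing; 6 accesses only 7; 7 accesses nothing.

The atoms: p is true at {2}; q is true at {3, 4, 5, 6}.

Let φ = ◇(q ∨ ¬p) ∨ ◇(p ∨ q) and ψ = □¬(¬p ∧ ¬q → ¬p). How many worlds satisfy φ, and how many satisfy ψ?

For ◇(q ∨ ¬p) ∨ ◇(p ∨ q):
1: ◇(q ∨ ¬p) is T, ◇(p ∨ q) is T. ✓
2: ◇(q ∨ ¬p) is T, ◇(p ∨ q) is T. ✓
3: ◇(q ∨ ¬p) is F, ◇(p ∨ q) is F. ✗
4: ◇(q ∨ ¬p) is F, ◇(p ∨ q) is F. ✗
5: ◇(q ∨ ¬p) is F, ◇(p ∨ q) is F. ✗
6: ◇(q ∨ ¬p) is T, ◇(p ∨ q) is F. ✓
7: ◇(q ∨ ¬p) is F, ◇(p ∨ q) is F. ✗
— 3 worlds.
For □¬(¬p ∧ ¬q → ¬p):
1: successors {2, 5, 6}; ¬(¬p ∧ ¬q → ¬p) there: 2:F, 5:F, 6:F. ✗
2: successors {3, 4}; ¬(¬p ∧ ¬q → ¬p) there: 3:F, 4:F. ✗
3: no successors, so □¬(¬p ∧ ¬q → ¬p) holds vacuously. ✓
4: no successors, so □¬(¬p ∧ ¬q → ¬p) holds vacuously. ✓
5: no successors, so □¬(¬p ∧ ¬q → ¬p) holds vacuously. ✓
6: successors {7}; ¬(¬p ∧ ¬q → ¬p) there: 7:F. ✗
7: no successors, so □¬(¬p ∧ ¬q → ¬p) holds vacuously. ✓
— 4 worlds.

3 and 4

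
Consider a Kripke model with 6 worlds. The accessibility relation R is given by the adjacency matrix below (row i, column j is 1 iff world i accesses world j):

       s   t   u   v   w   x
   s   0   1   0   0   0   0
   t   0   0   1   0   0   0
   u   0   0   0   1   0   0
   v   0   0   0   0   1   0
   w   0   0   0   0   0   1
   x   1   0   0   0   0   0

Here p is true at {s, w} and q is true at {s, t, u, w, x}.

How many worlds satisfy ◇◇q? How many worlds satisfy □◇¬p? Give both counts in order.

5 and 4

For ◇◇q:
s: successors {t}; ◇q there: t:T. ✓
t: successors {u}; ◇q there: u:F. ✗
u: successors {v}; ◇q there: v:T. ✓
v: successors {w}; ◇q there: w:T. ✓
w: successors {x}; ◇q there: x:T. ✓
x: successors {s}; ◇q there: s:T. ✓
— 5 worlds.
For □◇¬p:
s: successors {t}; ◇¬p there: t:T. ✓
t: successors {u}; ◇¬p there: u:T. ✓
u: successors {v}; ◇¬p there: v:F. ✗
v: successors {w}; ◇¬p there: w:T. ✓
w: successors {x}; ◇¬p there: x:F. ✗
x: successors {s}; ◇¬p there: s:T. ✓
— 4 worlds.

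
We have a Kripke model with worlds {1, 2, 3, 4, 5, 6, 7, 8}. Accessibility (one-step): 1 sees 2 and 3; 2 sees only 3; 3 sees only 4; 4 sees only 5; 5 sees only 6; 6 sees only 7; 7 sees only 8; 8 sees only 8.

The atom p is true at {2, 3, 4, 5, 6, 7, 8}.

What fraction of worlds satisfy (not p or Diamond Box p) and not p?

1/8

1: not p or Diamond Box p is T, not p is T. ✓
2: not p or Diamond Box p is T, not p is F. ✗
3: not p or Diamond Box p is T, not p is F. ✗
4: not p or Diamond Box p is T, not p is F. ✗
5: not p or Diamond Box p is T, not p is F. ✗
6: not p or Diamond Box p is T, not p is F. ✗
7: not p or Diamond Box p is T, not p is F. ✗
8: not p or Diamond Box p is T, not p is F. ✗
That's 1 of 8 worlds, so 1/8.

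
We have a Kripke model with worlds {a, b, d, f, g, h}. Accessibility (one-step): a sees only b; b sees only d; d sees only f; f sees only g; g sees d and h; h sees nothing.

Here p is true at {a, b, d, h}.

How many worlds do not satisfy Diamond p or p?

a: Diamond p is T, p is T. ✓
b: Diamond p is T, p is T. ✓
d: Diamond p is F, p is T. ✓
f: Diamond p is F, p is F. ✗
g: Diamond p is T, p is F. ✓
h: Diamond p is F, p is T. ✓
Satisfying worlds: {a, b, d, g, h}.
So Diamond p or p fails at the other 1 world.

1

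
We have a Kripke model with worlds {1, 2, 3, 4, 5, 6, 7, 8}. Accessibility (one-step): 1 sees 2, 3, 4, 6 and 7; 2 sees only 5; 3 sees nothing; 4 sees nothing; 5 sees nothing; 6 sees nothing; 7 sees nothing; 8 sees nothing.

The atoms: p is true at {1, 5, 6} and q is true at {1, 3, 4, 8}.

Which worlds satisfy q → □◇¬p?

1: q is T, □◇¬p is F. ✗
2: q is F, □◇¬p is F. ✓
3: q is T, □◇¬p is T. ✓
4: q is T, □◇¬p is T. ✓
5: q is F, □◇¬p is T. ✓
6: q is F, □◇¬p is T. ✓
7: q is F, □◇¬p is T. ✓
8: q is T, □◇¬p is T. ✓

{2, 3, 4, 5, 6, 7, 8}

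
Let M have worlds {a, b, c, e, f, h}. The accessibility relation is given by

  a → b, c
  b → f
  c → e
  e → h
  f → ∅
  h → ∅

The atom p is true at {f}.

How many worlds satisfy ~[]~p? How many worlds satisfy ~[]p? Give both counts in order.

1 and 3

For ~[]~p:
a: []~p is T. ✗
b: []~p is F. ✓
c: []~p is T. ✗
e: []~p is T. ✗
f: []~p is T. ✗
h: []~p is T. ✗
— 1 world.
For ~[]p:
a: []p is F. ✓
b: []p is T. ✗
c: []p is F. ✓
e: []p is F. ✓
f: []p is T. ✗
h: []p is T. ✗
— 3 worlds.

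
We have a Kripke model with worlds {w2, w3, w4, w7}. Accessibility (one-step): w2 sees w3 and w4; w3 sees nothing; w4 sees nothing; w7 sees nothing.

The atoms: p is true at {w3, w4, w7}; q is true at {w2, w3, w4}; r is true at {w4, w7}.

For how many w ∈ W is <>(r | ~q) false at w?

w2: successors {w3, w4}; r | ~q there: w3:F, w4:T. ✓
w3: no successors, so <>(r | ~q) fails. ✗
w4: no successors, so <>(r | ~q) fails. ✗
w7: no successors, so <>(r | ~q) fails. ✗
Satisfying worlds: {w2}.
So <>(r | ~q) fails at the other 3 worlds.

3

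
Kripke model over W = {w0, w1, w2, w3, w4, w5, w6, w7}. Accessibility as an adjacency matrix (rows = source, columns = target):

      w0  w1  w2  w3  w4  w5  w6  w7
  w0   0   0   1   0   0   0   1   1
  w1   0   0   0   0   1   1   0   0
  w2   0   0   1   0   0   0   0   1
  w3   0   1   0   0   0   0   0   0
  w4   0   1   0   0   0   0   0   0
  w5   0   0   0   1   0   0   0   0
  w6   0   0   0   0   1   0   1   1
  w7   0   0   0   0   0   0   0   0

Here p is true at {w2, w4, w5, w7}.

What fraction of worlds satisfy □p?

w0: successors {w2, w6, w7}; p there: w2:T, w6:F, w7:T. ✗
w1: successors {w4, w5}; p there: w4:T, w5:T. ✓
w2: successors {w2, w7}; p there: w2:T, w7:T. ✓
w3: successors {w1}; p there: w1:F. ✗
w4: successors {w1}; p there: w1:F. ✗
w5: successors {w3}; p there: w3:F. ✗
w6: successors {w4, w6, w7}; p there: w4:T, w6:F, w7:T. ✗
w7: no successors, so □p holds vacuously. ✓
That's 3 of 8 worlds, so 3/8.

3/8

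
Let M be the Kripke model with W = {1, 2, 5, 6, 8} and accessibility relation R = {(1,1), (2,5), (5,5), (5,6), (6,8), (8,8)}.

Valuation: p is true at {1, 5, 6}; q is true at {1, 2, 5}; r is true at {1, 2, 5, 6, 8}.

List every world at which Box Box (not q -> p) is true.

{1, 2}

1: successors {1}; Box (not q -> p) there: 1:T. ✓
2: successors {5}; Box (not q -> p) there: 5:T. ✓
5: successors {5, 6}; Box (not q -> p) there: 5:T, 6:F. ✗
6: successors {8}; Box (not q -> p) there: 8:F. ✗
8: successors {8}; Box (not q -> p) there: 8:F. ✗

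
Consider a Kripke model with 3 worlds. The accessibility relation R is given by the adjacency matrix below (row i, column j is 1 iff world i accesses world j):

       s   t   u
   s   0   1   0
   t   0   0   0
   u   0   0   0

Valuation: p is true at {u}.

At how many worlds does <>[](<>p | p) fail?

s: successors {t}; [](<>p | p) there: t:T. ✓
t: no successors, so <>[](<>p | p) fails. ✗
u: no successors, so <>[](<>p | p) fails. ✗
Satisfying worlds: {s}.
So <>[](<>p | p) fails at the other 2 worlds.

2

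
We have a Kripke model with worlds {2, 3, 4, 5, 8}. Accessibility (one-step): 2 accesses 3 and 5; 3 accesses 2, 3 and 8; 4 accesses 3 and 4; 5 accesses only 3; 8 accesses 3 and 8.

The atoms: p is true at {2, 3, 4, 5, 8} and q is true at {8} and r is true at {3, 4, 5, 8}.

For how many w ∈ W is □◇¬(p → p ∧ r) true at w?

1

2: successors {3, 5}; ◇¬(p → p ∧ r) there: 3:T, 5:F. ✗
3: successors {2, 3, 8}; ◇¬(p → p ∧ r) there: 2:F, 3:T, 8:F. ✗
4: successors {3, 4}; ◇¬(p → p ∧ r) there: 3:T, 4:F. ✗
5: successors {3}; ◇¬(p → p ∧ r) there: 3:T. ✓
8: successors {3, 8}; ◇¬(p → p ∧ r) there: 3:T, 8:F. ✗
Satisfying worlds: {5}.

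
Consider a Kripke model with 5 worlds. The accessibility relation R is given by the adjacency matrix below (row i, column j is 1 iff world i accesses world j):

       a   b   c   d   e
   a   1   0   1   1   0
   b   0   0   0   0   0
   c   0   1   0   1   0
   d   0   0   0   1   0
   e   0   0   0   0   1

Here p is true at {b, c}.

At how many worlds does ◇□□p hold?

1

a: successors {a, c, d}; □□p there: a:F, c:F, d:F. ✗
b: no successors, so ◇□□p fails. ✗
c: successors {b, d}; □□p there: b:T, d:F. ✓
d: successors {d}; □□p there: d:F. ✗
e: successors {e}; □□p there: e:F. ✗
Satisfying worlds: {c}.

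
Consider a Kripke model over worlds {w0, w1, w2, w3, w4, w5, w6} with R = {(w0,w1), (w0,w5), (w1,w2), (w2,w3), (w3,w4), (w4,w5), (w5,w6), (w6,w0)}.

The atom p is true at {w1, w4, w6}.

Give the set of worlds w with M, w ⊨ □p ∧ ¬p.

{w3, w5}

w0: □p is F, ¬p is T. ✗
w1: □p is F, ¬p is F. ✗
w2: □p is F, ¬p is T. ✗
w3: □p is T, ¬p is T. ✓
w4: □p is F, ¬p is F. ✗
w5: □p is T, ¬p is T. ✓
w6: □p is F, ¬p is F. ✗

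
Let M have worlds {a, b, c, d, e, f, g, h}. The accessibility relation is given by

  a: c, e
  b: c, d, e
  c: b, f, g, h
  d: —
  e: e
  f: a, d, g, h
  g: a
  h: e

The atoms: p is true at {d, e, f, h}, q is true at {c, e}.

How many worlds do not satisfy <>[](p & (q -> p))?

a: successors {c, e}; [](p & (q -> p)) there: c:F, e:T. ✓
b: successors {c, d, e}; [](p & (q -> p)) there: c:F, d:T, e:T. ✓
c: successors {b, f, g, h}; [](p & (q -> p)) there: b:F, f:F, g:F, h:T. ✓
d: no successors, so <>[](p & (q -> p)) fails. ✗
e: successors {e}; [](p & (q -> p)) there: e:T. ✓
f: successors {a, d, g, h}; [](p & (q -> p)) there: a:F, d:T, g:F, h:T. ✓
g: successors {a}; [](p & (q -> p)) there: a:F. ✗
h: successors {e}; [](p & (q -> p)) there: e:T. ✓
Satisfying worlds: {a, b, c, e, f, h}.
So <>[](p & (q -> p)) fails at the other 2 worlds.

2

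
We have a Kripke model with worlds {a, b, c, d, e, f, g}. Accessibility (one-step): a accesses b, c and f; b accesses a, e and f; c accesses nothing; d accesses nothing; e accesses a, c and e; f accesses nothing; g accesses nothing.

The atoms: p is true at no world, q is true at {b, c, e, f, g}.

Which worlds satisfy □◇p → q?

{a, b, c, e, f, g}

a: □◇p is F, q is F. ✓
b: □◇p is F, q is T. ✓
c: □◇p is T, q is T. ✓
d: □◇p is T, q is F. ✗
e: □◇p is F, q is T. ✓
f: □◇p is T, q is T. ✓
g: □◇p is T, q is T. ✓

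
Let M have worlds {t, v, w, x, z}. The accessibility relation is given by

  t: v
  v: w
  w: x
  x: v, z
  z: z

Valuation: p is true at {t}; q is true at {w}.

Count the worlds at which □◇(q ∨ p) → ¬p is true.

4

t: □◇(q ∨ p) is T, ¬p is F. ✗
v: □◇(q ∨ p) is F, ¬p is T. ✓
w: □◇(q ∨ p) is F, ¬p is T. ✓
x: □◇(q ∨ p) is F, ¬p is T. ✓
z: □◇(q ∨ p) is F, ¬p is T. ✓
Satisfying worlds: {v, w, x, z}.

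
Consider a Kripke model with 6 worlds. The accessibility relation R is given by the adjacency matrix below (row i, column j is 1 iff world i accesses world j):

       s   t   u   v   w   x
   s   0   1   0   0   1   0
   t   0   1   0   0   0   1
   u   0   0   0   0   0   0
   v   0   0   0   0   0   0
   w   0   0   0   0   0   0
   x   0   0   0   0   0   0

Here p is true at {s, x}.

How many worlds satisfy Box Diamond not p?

4

s: successors {t, w}; Diamond not p there: t:T, w:F. ✗
t: successors {t, x}; Diamond not p there: t:T, x:F. ✗
u: no successors, so Box Diamond not p holds vacuously. ✓
v: no successors, so Box Diamond not p holds vacuously. ✓
w: no successors, so Box Diamond not p holds vacuously. ✓
x: no successors, so Box Diamond not p holds vacuously. ✓
Satisfying worlds: {u, v, w, x}.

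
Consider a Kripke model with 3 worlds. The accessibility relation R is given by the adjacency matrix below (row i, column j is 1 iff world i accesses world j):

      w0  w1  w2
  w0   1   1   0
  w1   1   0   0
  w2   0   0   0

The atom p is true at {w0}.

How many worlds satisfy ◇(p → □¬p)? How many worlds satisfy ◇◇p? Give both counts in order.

For ◇(p → □¬p):
w0: successors {w0, w1}; p → □¬p there: w0:F, w1:T. ✓
w1: successors {w0}; p → □¬p there: w0:F. ✗
w2: no successors, so ◇(p → □¬p) fails. ✗
— 1 world.
For ◇◇p:
w0: successors {w0, w1}; ◇p there: w0:T, w1:T. ✓
w1: successors {w0}; ◇p there: w0:T. ✓
w2: no successors, so ◇◇p fails. ✗
— 2 worlds.

1 and 2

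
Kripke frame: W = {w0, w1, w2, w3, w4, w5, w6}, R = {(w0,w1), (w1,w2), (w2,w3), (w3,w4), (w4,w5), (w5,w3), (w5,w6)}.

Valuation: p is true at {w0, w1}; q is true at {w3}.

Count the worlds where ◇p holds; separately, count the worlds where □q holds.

1 and 2

For ◇p:
w0: successors {w1}; p there: w1:T. ✓
w1: successors {w2}; p there: w2:F. ✗
w2: successors {w3}; p there: w3:F. ✗
w3: successors {w4}; p there: w4:F. ✗
w4: successors {w5}; p there: w5:F. ✗
w5: successors {w3, w6}; p there: w3:F, w6:F. ✗
w6: no successors, so ◇p fails. ✗
— 1 world.
For □q:
w0: successors {w1}; q there: w1:F. ✗
w1: successors {w2}; q there: w2:F. ✗
w2: successors {w3}; q there: w3:T. ✓
w3: successors {w4}; q there: w4:F. ✗
w4: successors {w5}; q there: w5:F. ✗
w5: successors {w3, w6}; q there: w3:T, w6:F. ✗
w6: no successors, so □q holds vacuously. ✓
— 2 worlds.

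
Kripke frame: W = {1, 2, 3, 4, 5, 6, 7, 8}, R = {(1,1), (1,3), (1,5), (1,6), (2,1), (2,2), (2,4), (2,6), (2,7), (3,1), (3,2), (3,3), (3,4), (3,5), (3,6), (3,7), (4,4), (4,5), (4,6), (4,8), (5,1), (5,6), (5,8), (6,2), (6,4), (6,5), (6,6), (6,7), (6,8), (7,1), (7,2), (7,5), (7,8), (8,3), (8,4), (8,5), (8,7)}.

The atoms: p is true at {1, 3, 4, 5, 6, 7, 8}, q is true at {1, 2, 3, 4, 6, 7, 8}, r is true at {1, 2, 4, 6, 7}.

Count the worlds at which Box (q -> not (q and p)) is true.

1: successors {1, 3, 5, 6}; q -> not (q and p) there: 1:F, 3:F, 5:T, 6:F. ✗
2: successors {1, 2, 4, 6, 7}; q -> not (q and p) there: 1:F, 2:T, 4:F, 6:F, 7:F. ✗
3: successors {1, 2, 3, 4, 5, 6, 7}; q -> not (q and p) there: 1:F, 2:T, 3:F, 4:F, 5:T, 6:F, 7:F. ✗
4: successors {4, 5, 6, 8}; q -> not (q and p) there: 4:F, 5:T, 6:F, 8:F. ✗
5: successors {1, 6, 8}; q -> not (q and p) there: 1:F, 6:F, 8:F. ✗
6: successors {2, 4, 5, 6, 7, 8}; q -> not (q and p) there: 2:T, 4:F, 5:T, 6:F, 7:F, 8:F. ✗
7: successors {1, 2, 5, 8}; q -> not (q and p) there: 1:F, 2:T, 5:T, 8:F. ✗
8: successors {3, 4, 5, 7}; q -> not (q and p) there: 3:F, 4:F, 5:T, 7:F. ✗
Satisfying worlds: ∅.

0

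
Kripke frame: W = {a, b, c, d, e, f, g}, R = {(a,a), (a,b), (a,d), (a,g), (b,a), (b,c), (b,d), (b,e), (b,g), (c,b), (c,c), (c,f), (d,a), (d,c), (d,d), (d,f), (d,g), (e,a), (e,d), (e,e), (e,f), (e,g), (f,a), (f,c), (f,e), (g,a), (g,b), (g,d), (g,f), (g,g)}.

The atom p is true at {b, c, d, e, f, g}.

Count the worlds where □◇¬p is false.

a: successors {a, b, d, g}; ◇¬p there: a:T, b:T, d:T, g:T. ✓
b: successors {a, c, d, e, g}; ◇¬p there: a:T, c:F, d:T, e:T, g:T. ✗
c: successors {b, c, f}; ◇¬p there: b:T, c:F, f:T. ✗
d: successors {a, c, d, f, g}; ◇¬p there: a:T, c:F, d:T, f:T, g:T. ✗
e: successors {a, d, e, f, g}; ◇¬p there: a:T, d:T, e:T, f:T, g:T. ✓
f: successors {a, c, e}; ◇¬p there: a:T, c:F, e:T. ✗
g: successors {a, b, d, f, g}; ◇¬p there: a:T, b:T, d:T, f:T, g:T. ✓
Satisfying worlds: {a, e, g}.
So □◇¬p fails at the other 4 worlds.

4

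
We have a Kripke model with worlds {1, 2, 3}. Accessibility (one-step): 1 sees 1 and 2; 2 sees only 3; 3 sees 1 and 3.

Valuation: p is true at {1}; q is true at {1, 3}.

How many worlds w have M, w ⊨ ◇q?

3

1: successors {1, 2}; q there: 1:T, 2:F. ✓
2: successors {3}; q there: 3:T. ✓
3: successors {1, 3}; q there: 1:T, 3:T. ✓
Satisfying worlds: {1, 2, 3}.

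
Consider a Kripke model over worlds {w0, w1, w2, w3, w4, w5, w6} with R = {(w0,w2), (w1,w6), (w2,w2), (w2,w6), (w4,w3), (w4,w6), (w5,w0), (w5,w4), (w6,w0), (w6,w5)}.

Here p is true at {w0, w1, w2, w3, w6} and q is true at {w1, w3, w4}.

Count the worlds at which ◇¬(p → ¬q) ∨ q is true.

w0: ◇¬(p → ¬q) is F, q is F. ✗
w1: ◇¬(p → ¬q) is F, q is T. ✓
w2: ◇¬(p → ¬q) is F, q is F. ✗
w3: ◇¬(p → ¬q) is F, q is T. ✓
w4: ◇¬(p → ¬q) is T, q is T. ✓
w5: ◇¬(p → ¬q) is F, q is F. ✗
w6: ◇¬(p → ¬q) is F, q is F. ✗
Satisfying worlds: {w1, w3, w4}.

3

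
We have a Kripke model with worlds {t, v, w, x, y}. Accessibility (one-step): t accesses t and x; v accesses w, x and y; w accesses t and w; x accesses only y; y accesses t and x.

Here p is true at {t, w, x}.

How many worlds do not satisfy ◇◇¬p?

t: successors {t, x}; ◇¬p there: t:F, x:T. ✓
v: successors {w, x, y}; ◇¬p there: w:F, x:T, y:F. ✓
w: successors {t, w}; ◇¬p there: t:F, w:F. ✗
x: successors {y}; ◇¬p there: y:F. ✗
y: successors {t, x}; ◇¬p there: t:F, x:T. ✓
Satisfying worlds: {t, v, y}.
So ◇◇¬p fails at the other 2 worlds.

2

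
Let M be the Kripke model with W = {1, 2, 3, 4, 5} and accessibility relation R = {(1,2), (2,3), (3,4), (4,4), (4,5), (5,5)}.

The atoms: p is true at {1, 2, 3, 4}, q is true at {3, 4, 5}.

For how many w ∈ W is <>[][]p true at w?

1

1: successors {2}; [][]p there: 2:T. ✓
2: successors {3}; [][]p there: 3:F. ✗
3: successors {4}; [][]p there: 4:F. ✗
4: successors {4, 5}; [][]p there: 4:F, 5:F. ✗
5: successors {5}; [][]p there: 5:F. ✗
Satisfying worlds: {1}.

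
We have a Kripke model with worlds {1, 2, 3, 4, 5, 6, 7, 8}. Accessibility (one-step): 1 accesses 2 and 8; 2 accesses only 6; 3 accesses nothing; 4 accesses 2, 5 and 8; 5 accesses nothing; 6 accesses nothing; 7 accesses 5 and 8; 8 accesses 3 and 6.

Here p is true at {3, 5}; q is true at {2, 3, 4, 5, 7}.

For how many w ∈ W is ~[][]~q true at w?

1: [][]~q is F. ✓
2: [][]~q is T. ✗
3: [][]~q is T. ✗
4: [][]~q is F. ✓
5: [][]~q is T. ✗
6: [][]~q is T. ✗
7: [][]~q is F. ✓
8: [][]~q is T. ✗
Satisfying worlds: {1, 4, 7}.

3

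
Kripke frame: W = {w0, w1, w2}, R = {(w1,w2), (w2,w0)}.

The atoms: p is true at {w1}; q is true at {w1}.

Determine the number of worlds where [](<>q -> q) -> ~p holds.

w0: [](<>q -> q) is T, ~p is T. ✓
w1: [](<>q -> q) is T, ~p is F. ✗
w2: [](<>q -> q) is T, ~p is T. ✓
Satisfying worlds: {w0, w2}.

2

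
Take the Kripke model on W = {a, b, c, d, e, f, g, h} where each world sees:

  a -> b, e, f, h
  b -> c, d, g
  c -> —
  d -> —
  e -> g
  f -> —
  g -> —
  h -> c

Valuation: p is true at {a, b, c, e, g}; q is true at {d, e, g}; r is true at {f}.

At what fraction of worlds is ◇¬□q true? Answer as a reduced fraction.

1/8

a: successors {b, e, f, h}; ¬□q there: b:T, e:F, f:F, h:T. ✓
b: successors {c, d, g}; ¬□q there: c:F, d:F, g:F. ✗
c: no successors, so ◇¬□q fails. ✗
d: no successors, so ◇¬□q fails. ✗
e: successors {g}; ¬□q there: g:F. ✗
f: no successors, so ◇¬□q fails. ✗
g: no successors, so ◇¬□q fails. ✗
h: successors {c}; ¬□q there: c:F. ✗
That's 1 of 8 worlds, so 1/8.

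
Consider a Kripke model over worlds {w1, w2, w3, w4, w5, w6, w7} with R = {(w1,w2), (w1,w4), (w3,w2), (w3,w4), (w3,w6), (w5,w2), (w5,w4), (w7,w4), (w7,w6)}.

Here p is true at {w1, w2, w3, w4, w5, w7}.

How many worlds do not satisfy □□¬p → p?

w1: □□¬p is T, p is T. ✓
w2: □□¬p is T, p is T. ✓
w3: □□¬p is T, p is T. ✓
w4: □□¬p is T, p is T. ✓
w5: □□¬p is T, p is T. ✓
w6: □□¬p is T, p is F. ✗
w7: □□¬p is T, p is T. ✓
Satisfying worlds: {w1, w2, w3, w4, w5, w7}.
So □□¬p → p fails at the other 1 world.

1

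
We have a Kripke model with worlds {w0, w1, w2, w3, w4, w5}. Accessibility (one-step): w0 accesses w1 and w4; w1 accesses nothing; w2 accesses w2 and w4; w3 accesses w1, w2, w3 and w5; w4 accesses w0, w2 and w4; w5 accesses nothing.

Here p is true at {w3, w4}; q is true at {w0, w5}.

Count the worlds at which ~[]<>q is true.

w0: []<>q is F. ✓
w1: []<>q is T. ✗
w2: []<>q is F. ✓
w3: []<>q is F. ✓
w4: []<>q is F. ✓
w5: []<>q is T. ✗
Satisfying worlds: {w0, w2, w3, w4}.

4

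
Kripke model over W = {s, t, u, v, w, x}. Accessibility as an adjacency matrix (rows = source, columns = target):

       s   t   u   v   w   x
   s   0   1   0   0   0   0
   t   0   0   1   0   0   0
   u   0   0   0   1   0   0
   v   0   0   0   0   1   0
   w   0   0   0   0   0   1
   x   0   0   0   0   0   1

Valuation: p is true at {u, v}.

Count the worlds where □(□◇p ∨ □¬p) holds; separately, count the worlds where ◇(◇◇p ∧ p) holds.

5 and 0

For □(□◇p ∨ □¬p):
s: successors {t}; □◇p ∨ □¬p there: t:T. ✓
t: successors {u}; □◇p ∨ □¬p there: u:F. ✗
u: successors {v}; □◇p ∨ □¬p there: v:T. ✓
v: successors {w}; □◇p ∨ □¬p there: w:T. ✓
w: successors {x}; □◇p ∨ □¬p there: x:T. ✓
x: successors {x}; □◇p ∨ □¬p there: x:T. ✓
— 5 worlds.
For ◇(◇◇p ∧ p):
s: successors {t}; ◇◇p ∧ p there: t:F. ✗
t: successors {u}; ◇◇p ∧ p there: u:F. ✗
u: successors {v}; ◇◇p ∧ p there: v:F. ✗
v: successors {w}; ◇◇p ∧ p there: w:F. ✗
w: successors {x}; ◇◇p ∧ p there: x:F. ✗
x: successors {x}; ◇◇p ∧ p there: x:F. ✗
— 0 worlds.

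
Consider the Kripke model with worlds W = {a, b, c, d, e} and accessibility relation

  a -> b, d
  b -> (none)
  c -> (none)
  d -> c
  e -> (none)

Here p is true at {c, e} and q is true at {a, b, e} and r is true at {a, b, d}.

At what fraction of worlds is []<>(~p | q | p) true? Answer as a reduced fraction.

3/5

a: successors {b, d}; <>(~p | q | p) there: b:F, d:T. ✗
b: no successors, so []<>(~p | q | p) holds vacuously. ✓
c: no successors, so []<>(~p | q | p) holds vacuously. ✓
d: successors {c}; <>(~p | q | p) there: c:F. ✗
e: no successors, so []<>(~p | q | p) holds vacuously. ✓
That's 3 of 5 worlds, so 3/5.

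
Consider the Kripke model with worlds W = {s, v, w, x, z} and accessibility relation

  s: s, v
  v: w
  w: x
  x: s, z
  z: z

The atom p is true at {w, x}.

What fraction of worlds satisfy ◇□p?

2/5

s: successors {s, v}; □p there: s:F, v:T. ✓
v: successors {w}; □p there: w:T. ✓
w: successors {x}; □p there: x:F. ✗
x: successors {s, z}; □p there: s:F, z:F. ✗
z: successors {z}; □p there: z:F. ✗
That's 2 of 5 worlds, so 2/5.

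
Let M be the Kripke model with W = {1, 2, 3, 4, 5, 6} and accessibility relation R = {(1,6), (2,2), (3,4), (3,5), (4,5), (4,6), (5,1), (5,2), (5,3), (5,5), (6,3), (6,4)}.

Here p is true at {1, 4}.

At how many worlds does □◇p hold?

2

1: successors {6}; ◇p there: 6:T. ✓
2: successors {2}; ◇p there: 2:F. ✗
3: successors {4, 5}; ◇p there: 4:F, 5:T. ✗
4: successors {5, 6}; ◇p there: 5:T, 6:T. ✓
5: successors {1, 2, 3, 5}; ◇p there: 1:F, 2:F, 3:T, 5:T. ✗
6: successors {3, 4}; ◇p there: 3:T, 4:F. ✗
Satisfying worlds: {1, 4}.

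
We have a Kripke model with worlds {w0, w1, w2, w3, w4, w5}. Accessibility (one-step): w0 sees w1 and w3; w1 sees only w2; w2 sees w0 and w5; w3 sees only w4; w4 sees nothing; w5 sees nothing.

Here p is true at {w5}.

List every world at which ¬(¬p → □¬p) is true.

w0: ¬p → □¬p is T. ✗
w1: ¬p → □¬p is T. ✗
w2: ¬p → □¬p is F. ✓
w3: ¬p → □¬p is T. ✗
w4: ¬p → □¬p is T. ✗
w5: ¬p → □¬p is T. ✗

{w2}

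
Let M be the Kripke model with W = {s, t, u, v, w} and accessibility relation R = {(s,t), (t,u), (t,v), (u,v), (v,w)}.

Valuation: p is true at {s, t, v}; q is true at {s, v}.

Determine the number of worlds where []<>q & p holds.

1

s: []<>q is T, p is T. ✓
t: []<>q is F, p is T. ✗
u: []<>q is F, p is F. ✗
v: []<>q is F, p is T. ✗
w: []<>q is T, p is F. ✗
Satisfying worlds: {s}.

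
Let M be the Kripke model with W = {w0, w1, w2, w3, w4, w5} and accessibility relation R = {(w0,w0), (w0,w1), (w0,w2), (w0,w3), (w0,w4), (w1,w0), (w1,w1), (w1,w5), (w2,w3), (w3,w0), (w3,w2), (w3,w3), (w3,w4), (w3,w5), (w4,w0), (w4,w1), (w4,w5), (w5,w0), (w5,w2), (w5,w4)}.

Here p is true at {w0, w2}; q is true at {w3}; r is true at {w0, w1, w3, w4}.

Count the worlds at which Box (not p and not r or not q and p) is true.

0

w0: successors {w0, w1, w2, w3, w4}; not p and not r or not q and p there: w0:T, w1:F, w2:T, w3:F, w4:F. ✗
w1: successors {w0, w1, w5}; not p and not r or not q and p there: w0:T, w1:F, w5:T. ✗
w2: successors {w3}; not p and not r or not q and p there: w3:F. ✗
w3: successors {w0, w2, w3, w4, w5}; not p and not r or not q and p there: w0:T, w2:T, w3:F, w4:F, w5:T. ✗
w4: successors {w0, w1, w5}; not p and not r or not q and p there: w0:T, w1:F, w5:T. ✗
w5: successors {w0, w2, w4}; not p and not r or not q and p there: w0:T, w2:T, w4:F. ✗
Satisfying worlds: ∅.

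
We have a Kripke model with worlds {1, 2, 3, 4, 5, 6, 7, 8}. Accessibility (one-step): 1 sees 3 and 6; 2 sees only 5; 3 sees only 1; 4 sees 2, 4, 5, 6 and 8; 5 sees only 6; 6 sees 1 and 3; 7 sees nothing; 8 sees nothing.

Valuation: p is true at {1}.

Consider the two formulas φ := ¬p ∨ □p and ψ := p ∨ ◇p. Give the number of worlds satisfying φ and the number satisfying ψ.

7 and 3

For ¬p ∨ □p:
1: ¬p is F, □p is F. ✗
2: ¬p is T, □p is F. ✓
3: ¬p is T, □p is T. ✓
4: ¬p is T, □p is F. ✓
5: ¬p is T, □p is F. ✓
6: ¬p is T, □p is F. ✓
7: ¬p is T, □p is T. ✓
8: ¬p is T, □p is T. ✓
— 7 worlds.
For p ∨ ◇p:
1: p is T, ◇p is F. ✓
2: p is F, ◇p is F. ✗
3: p is F, ◇p is T. ✓
4: p is F, ◇p is F. ✗
5: p is F, ◇p is F. ✗
6: p is F, ◇p is T. ✓
7: p is F, ◇p is F. ✗
8: p is F, ◇p is F. ✗
— 3 worlds.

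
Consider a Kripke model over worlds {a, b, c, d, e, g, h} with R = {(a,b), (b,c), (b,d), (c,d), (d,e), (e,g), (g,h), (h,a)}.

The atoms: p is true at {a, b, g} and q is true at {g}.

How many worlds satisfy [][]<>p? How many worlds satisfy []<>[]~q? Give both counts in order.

For [][]<>p:
a: successors {b}; []<>p there: b:F. ✗
b: successors {c, d}; []<>p there: c:F, d:T. ✗
c: successors {d}; []<>p there: d:T. ✓
d: successors {e}; []<>p there: e:F. ✗
e: successors {g}; []<>p there: g:T. ✓
g: successors {h}; []<>p there: h:T. ✓
h: successors {a}; []<>p there: a:F. ✗
— 3 worlds.
For []<>[]~q:
a: successors {b}; <>[]~q there: b:T. ✓
b: successors {c, d}; <>[]~q there: c:T, d:F. ✗
c: successors {d}; <>[]~q there: d:F. ✗
d: successors {e}; <>[]~q there: e:T. ✓
e: successors {g}; <>[]~q there: g:T. ✓
g: successors {h}; <>[]~q there: h:T. ✓
h: successors {a}; <>[]~q there: a:T. ✓
— 5 worlds.

3 and 5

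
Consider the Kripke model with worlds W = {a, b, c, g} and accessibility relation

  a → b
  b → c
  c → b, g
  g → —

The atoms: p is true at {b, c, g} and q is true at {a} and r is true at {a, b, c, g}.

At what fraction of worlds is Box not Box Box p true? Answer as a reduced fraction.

1/4

a: successors {b}; not Box Box p there: b:F. ✗
b: successors {c}; not Box Box p there: c:F. ✗
c: successors {b, g}; not Box Box p there: b:F, g:F. ✗
g: no successors, so Box not Box Box p holds vacuously. ✓
That's 1 of 4 worlds, so 1/4.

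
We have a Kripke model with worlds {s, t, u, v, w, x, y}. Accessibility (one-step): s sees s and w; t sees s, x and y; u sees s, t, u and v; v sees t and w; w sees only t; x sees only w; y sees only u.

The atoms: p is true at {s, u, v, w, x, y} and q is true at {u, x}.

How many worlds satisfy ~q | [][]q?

5

s: ~q is T, [][]q is F. ✓
t: ~q is T, [][]q is F. ✓
u: ~q is F, [][]q is F. ✗
v: ~q is T, [][]q is F. ✓
w: ~q is T, [][]q is F. ✓
x: ~q is F, [][]q is F. ✗
y: ~q is T, [][]q is F. ✓
Satisfying worlds: {s, t, v, w, y}.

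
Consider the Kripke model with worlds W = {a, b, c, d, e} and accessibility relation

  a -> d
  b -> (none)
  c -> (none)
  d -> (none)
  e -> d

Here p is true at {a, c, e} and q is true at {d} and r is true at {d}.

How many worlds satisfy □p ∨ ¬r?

a: □p is F, ¬r is T. ✓
b: □p is T, ¬r is T. ✓
c: □p is T, ¬r is T. ✓
d: □p is T, ¬r is F. ✓
e: □p is F, ¬r is T. ✓
Satisfying worlds: {a, b, c, d, e}.

5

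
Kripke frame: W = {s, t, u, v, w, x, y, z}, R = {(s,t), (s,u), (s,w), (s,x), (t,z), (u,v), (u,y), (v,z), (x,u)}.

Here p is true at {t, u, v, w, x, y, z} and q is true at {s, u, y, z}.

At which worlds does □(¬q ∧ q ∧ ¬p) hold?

{w, y, z}

s: successors {t, u, w, x}; ¬q ∧ q ∧ ¬p there: t:F, u:F, w:F, x:F. ✗
t: successors {z}; ¬q ∧ q ∧ ¬p there: z:F. ✗
u: successors {v, y}; ¬q ∧ q ∧ ¬p there: v:F, y:F. ✗
v: successors {z}; ¬q ∧ q ∧ ¬p there: z:F. ✗
w: no successors, so □(¬q ∧ q ∧ ¬p) holds vacuously. ✓
x: successors {u}; ¬q ∧ q ∧ ¬p there: u:F. ✗
y: no successors, so □(¬q ∧ q ∧ ¬p) holds vacuously. ✓
z: no successors, so □(¬q ∧ q ∧ ¬p) holds vacuously. ✓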